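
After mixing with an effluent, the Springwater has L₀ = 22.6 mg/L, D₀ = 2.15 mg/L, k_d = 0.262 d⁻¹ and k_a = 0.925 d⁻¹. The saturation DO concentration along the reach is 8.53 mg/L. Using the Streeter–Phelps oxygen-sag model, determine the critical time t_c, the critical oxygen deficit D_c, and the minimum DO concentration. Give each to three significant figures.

With k_a/k_d = 3.531 and 1 − D₀(k_a−k_d)/(k_d L₀) = 0.7593,
t_c = ln(3.531 × 0.7593) / (0.925 − 0.262) = ln(2.681) / 0.6630 = 0.9860/0.6630 = 1.487 d.
L(t_c) = L₀ e^(−k_d t_c) = 22.6 × 0.6773 = 15.31 mg/L, and at the critical point k_a D_c = k_d L, so D_c = (0.262/0.925) × 15.31 = 4.336 mg/L.
Minimum DO = C_s − D_c = 8.53 − 4.336 = 4.194 mg/L.

t_c ≈ 1.49 d; D_c ≈ 4.34 mg/L; min DO ≈ 4.19 mg/L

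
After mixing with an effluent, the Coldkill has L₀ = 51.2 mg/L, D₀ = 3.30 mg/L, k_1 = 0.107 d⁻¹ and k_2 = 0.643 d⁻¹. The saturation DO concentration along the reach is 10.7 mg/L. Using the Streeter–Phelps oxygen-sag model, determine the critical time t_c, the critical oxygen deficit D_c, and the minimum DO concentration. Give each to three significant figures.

t_c ≈ 2.62 d; D_c ≈ 6.44 mg/L; min DO ≈ 4.26 mg/L

At the critical point dD/dt = 0, so k_1 L₀ e^(−k_1 t) = k_2 D. Substituting D(t) from the Streeter–Phelps equation and solving for t gives
t_c = ln[(k_2/k_1)(1 − D₀(k_2−k_1)/(k_1 L₀))] / (k_2−k_1).
Here k_2−k_1 = 0.5360 d⁻¹ and 1 − D₀(k_2−k_1)/(k_1 L₀) = 1 − 3.30×0.5360/(0.107×51.2) = 0.6771, so
t_c = ln(6.009 × 0.6771) / 0.5360 = 1.403 / 0.5360 = 2.618 d.
L(t_c) = L₀ e^(−k_1 t_c) = 51.2 × 0.7557 = 38.69 mg/L, and at the critical point k_2 D_c = k_1 L, so D_c = (0.107/0.643) × 38.69 = 6.438 mg/L.
Minimum DO = C_s − D_c = 10.7 − 6.438 = 4.262 mg/L.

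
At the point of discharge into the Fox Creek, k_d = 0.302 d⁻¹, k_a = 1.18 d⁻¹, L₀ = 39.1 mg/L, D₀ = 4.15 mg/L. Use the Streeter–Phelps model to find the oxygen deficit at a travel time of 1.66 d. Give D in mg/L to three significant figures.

D ≈ 6.84 mg/L

k_d L₀/(k_a−k_d) = 0.302×39.1/(1.18−0.302) = 11.81/0.8780 = 13.45 mg/L.
e^(−k_d t) = e^(−0.302×1.660) = 0.6057; e^(−k_a t) = e^(−1.18×1.660) = 0.1410.
D = 13.45 × (0.6057 − 0.1410) + 4.15 × 0.1410 = 6.250 + 0.5853 = 6.835 mg/L.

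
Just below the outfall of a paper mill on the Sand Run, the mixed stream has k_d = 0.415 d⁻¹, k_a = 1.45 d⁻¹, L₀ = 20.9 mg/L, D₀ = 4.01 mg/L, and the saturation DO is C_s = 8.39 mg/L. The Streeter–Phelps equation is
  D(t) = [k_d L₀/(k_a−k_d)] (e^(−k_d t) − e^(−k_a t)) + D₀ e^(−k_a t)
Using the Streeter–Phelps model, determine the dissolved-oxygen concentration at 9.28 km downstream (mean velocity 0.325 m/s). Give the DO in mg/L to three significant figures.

DO ≈ 3.79 mg/L

Travel time t = x/v = 9.28 km / (0.325 m/s) = 9280 m / 0.325 m/s = 28550 s = 0.3305 d.
k_d L₀/(k_a−k_d) = 0.415×20.9/(1.45−0.415) = 8.673/1.035 = 8.380 mg/L.
e^(−k_d t) = e^(−0.415×0.3305) = 0.8718; e^(−k_a t) = e^(−1.45×0.3305) = 0.6193.
D = 8.380 × (0.8718 − 0.6193) + 4.01 × 0.6193 = 2.117 + 2.483 = 4.600 mg/L.
DO = C_s − D = 8.39 − 4.600 = 3.790 mg/L.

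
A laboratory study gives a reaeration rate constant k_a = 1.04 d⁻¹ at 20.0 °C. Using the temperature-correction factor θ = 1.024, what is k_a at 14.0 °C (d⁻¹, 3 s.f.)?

k_a ≈ 0.902 d⁻¹

k_a(T₂) = k_a(T₁) · θ^(T₂−T₁) = 1.04 × 1.024^(14.0−20.0)
= 1.04 × 1.024^-6.00 = 1.04 × 0.8674 = 0.9021 d⁻¹.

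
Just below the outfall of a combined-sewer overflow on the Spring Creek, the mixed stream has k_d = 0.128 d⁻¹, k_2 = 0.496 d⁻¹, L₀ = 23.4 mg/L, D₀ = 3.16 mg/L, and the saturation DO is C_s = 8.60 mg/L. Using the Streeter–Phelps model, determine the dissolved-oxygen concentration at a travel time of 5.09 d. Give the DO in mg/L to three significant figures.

DO ≈ 4.76 mg/L

k_d L₀/(k_2−k_d) = 0.128×23.4/(0.496−0.128) = 2.995/0.3680 = 8.139 mg/L.
e^(−k_d t) = e^(−0.128×5.090) = 0.5213; e^(−k_2 t) = e^(−0.496×5.090) = 0.08009.
D = 8.139 × (0.5213 − 0.08009) + 3.16 × 0.08009 = 3.591 + 0.2531 = 3.844 mg/L.
DO = C_s − D = 8.60 − 3.844 = 4.756 mg/L.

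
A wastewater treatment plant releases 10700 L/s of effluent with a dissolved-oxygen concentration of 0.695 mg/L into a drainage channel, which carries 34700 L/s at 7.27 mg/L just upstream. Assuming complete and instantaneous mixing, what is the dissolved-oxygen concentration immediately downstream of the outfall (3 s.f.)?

Flow-weighted mixing: C = (Q_r C_r + Q_w C_w)/(Q_r + Q_w)
= (34700×7.27 + 10700×0.695)/(34700 + 10700) = 259700/45400 = 5.720 mg/L.

5.72 mg/L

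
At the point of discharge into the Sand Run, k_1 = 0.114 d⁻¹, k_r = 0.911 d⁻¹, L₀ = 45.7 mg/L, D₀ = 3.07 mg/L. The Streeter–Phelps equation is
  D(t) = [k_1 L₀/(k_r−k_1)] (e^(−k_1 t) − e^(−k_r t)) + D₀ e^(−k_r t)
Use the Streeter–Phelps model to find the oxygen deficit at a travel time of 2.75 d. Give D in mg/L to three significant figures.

k_1 L₀/(k_r−k_1) = 0.114×45.7/(0.911−0.114) = 5.210/0.7970 = 6.537 mg/L.
e^(−k_1 t) = e^(−0.114×2.750) = 0.7309; e^(−k_r t) = e^(−0.911×2.750) = 0.08166.
D = 6.537 × (0.7309 − 0.08166) + 3.07 × 0.08166 = 4.244 + 0.2507 = 4.495 mg/L.

D ≈ 4.49 mg/L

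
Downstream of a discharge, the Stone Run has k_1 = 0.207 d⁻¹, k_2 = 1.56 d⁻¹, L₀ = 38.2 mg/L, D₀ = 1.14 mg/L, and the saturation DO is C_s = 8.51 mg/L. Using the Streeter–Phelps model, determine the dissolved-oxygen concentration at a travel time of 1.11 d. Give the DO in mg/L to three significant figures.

DO ≈ 4.70 mg/L

k_1 L₀/(k_2−k_1) = 0.207×38.2/(1.56−0.207) = 7.907/1.353 = 5.844 mg/L.
e^(−k_1 t) = e^(−0.207×1.110) = 0.7947; e^(−k_2 t) = e^(−1.56×1.110) = 0.1770.
D = 5.844 × (0.7947 − 0.1770) + 1.14 × 0.1770 = 3.610 + 0.2018 = 3.812 mg/L.
DO = C_s − D = 8.51 − 3.812 = 4.698 mg/L.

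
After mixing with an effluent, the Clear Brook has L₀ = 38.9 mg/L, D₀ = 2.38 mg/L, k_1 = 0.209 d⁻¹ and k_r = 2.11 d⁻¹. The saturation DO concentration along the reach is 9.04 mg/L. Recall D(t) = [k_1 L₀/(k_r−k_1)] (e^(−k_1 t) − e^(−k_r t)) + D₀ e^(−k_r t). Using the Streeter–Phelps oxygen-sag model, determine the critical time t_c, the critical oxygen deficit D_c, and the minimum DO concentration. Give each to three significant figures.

t_c = [1/(k_r−k_1)] ln[(k_r/k_1)(1 − D₀(k_r−k_1)/(k_1 L₀))]
= [1/(2.11−0.209)] ln[(2.11/0.209)(1 − 2.38×1.901/(0.209×38.9))]
= (1/1.901) ln[10.10 × 0.4435] = 0.5260 × ln(4.477) = 0.5260 × 1.499 = 0.7886 d.
D_c = (k_1/k_r) L₀ e^(−k_1 t_c) = (0.209/2.11) × 38.9 × e^(−0.209×0.7886) = 0.09905 × 38.9 × 0.8481 = 3.268 mg/L.
Minimum DO = C_s − D_c = 9.04 − 3.268 = 5.772 mg/L.

t_c ≈ 0.789 d; D_c ≈ 3.27 mg/L; min DO ≈ 5.77 mg/L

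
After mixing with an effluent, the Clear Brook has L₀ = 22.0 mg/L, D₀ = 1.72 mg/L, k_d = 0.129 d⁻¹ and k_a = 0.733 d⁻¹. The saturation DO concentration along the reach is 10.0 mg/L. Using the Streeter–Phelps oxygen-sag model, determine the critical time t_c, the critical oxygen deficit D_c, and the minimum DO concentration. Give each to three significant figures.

t_c ≈ 2.12 d; D_c ≈ 2.94 mg/L; min DO ≈ 7.06 mg/L

t_c = [1/(k_a−k_d)] ln[(k_a/k_d)(1 − D₀(k_a−k_d)/(k_d L₀))]
= [1/(0.733−0.129)] ln[(0.733/0.129)(1 − 1.72×0.6040/(0.129×22.0))]
= (1/0.6040) ln[5.682 × 0.6339] = 1.656 × ln(3.602) = 1.656 × 1.282 = 2.122 d.
L(t_c) = L₀ e^(−k_d t_c) = 22.0 × 0.7606 = 16.73 mg/L, and at the critical point k_a D_c = k_d L, so D_c = (0.129/0.733) × 16.73 = 2.945 mg/L.
Minimum DO = C_s − D_c = 10.0 − 2.945 = 7.055 mg/L.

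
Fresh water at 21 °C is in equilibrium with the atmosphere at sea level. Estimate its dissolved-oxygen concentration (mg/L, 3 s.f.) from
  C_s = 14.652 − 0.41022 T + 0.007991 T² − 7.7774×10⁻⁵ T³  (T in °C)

C_s = 14.652 − 0.41022×21 + 0.007991×21² − 7.7774×10⁻⁵×21³ = 8.841 mg/L.

C_s ≈ 8.84 mg/L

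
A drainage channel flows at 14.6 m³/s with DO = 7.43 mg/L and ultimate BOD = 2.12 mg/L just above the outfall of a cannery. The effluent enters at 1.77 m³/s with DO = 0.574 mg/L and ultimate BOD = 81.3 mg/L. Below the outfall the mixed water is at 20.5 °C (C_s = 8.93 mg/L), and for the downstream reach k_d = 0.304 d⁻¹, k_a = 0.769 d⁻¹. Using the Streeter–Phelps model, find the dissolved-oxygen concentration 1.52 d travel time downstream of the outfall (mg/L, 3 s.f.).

DO ≈ 6.00 mg/L

Mixed DO = (14.6×7.43 + 1.77×0.574)/(14.6+1.77) = 109.5/16.37 = 6.689 mg/L.
Mixed L₀ = (14.6×2.12 + 1.77×81.3)/(16.37) = 174.9/16.37 = 10.68 mg/L.
Initial deficit D₀ = C_s − DO₀ = 8.93 − 6.689 = 2.241 mg/L.
D(1.52) = [0.304×10.68/(0.769−0.304)](e^(−0.304×1.52) − e^(−0.769×1.52)) + 2.241 e^(−0.769×1.52)
= 6.983 × (0.6300 − 0.3107) + 2.241 × 0.3107 = 2.926 mg/L.
DO = 8.93 − 2.926 = 6.004 mg/L.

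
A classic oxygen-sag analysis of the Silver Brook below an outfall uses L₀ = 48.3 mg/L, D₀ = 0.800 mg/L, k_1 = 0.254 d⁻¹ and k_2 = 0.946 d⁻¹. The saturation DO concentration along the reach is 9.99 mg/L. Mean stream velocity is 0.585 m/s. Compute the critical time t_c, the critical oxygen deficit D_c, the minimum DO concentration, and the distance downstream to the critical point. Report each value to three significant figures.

t_c ≈ 1.83 d; D_c ≈ 8.14 mg/L; min DO ≈ 1.85 mg/L; x_c ≈ 92.7 km

At the critical point dD/dt = 0, so k_1 L₀ e^(−k_1 t) = k_2 D. Substituting D(t) from the Streeter–Phelps equation and solving for t gives
t_c = ln[(k_2/k_1)(1 − D₀(k_2−k_1)/(k_1 L₀))] / (k_2−k_1).
Here k_2−k_1 = 0.6920 d⁻¹ and 1 − D₀(k_2−k_1)/(k_1 L₀) = 1 − 0.800×0.6920/(0.254×48.3) = 0.9549, so
t_c = ln(3.724 × 0.9549) / 0.6920 = 1.269 / 0.6920 = 1.833 d.
D_c = (k_1/k_2) L₀ e^(−k_1 t_c) = (0.254/0.946) × 48.3 × e^(−0.254×1.833) = 0.2685 × 48.3 × 0.6277 = 8.140 mg/L.
Minimum DO = C_s − D_c = 9.99 − 8.140 = 1.850 mg/L.
x_c = v t_c = 0.585 m/s × 1.833 d × 86400 s/d = 92670 m ≈ 92.7 km.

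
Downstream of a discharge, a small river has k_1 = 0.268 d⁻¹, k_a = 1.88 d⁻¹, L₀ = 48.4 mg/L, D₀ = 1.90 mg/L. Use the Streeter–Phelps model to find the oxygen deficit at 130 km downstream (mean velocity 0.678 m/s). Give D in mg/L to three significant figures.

D ≈ 4.34 mg/L

Travel time t = x/v = 130 km / (0.678 m/s) = 130000 m / 0.678 m/s = 191700 s = 2.219 d.
k_1 L₀/(k_a−k_1) = 0.268×48.4/(1.88−0.268) = 12.97/1.612 = 8.047 mg/L.
e^(−k_1 t) = e^(−0.268×2.219) = 0.5517; e^(−k_a t) = e^(−1.88×2.219) = 0.01542.
D = 8.047 × (0.5517 − 0.01542) + 1.90 × 0.01542 = 4.315 + 0.02930 = 4.345 mg/L.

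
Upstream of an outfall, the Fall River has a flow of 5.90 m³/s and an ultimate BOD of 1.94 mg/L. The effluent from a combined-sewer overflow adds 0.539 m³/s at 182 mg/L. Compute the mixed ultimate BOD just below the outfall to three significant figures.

17.0 mg/L

Flow-weighted mixing: C = (Q_r C_r + Q_w C_w)/(Q_r + Q_w)
= (5.90×1.94 + 0.539×182)/(5.90 + 0.539) = 109.5/6.439 = 17.01 mg/L.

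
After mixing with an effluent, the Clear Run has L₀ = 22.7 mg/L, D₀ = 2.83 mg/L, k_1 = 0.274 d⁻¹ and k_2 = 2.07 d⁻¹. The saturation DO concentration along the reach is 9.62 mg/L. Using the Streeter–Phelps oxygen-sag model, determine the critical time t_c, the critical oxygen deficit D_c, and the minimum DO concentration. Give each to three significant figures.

t_c ≈ 0.180 d; D_c ≈ 2.86 mg/L; min DO ≈ 6.76 mg/L

t_c = [1/(k_2−k_1)] ln[(k_2/k_1)(1 − D₀(k_2−k_1)/(k_1 L₀))]
= [1/(2.07−0.274)] ln[(2.07/0.274)(1 − 2.83×1.796/(0.274×22.7))]
= (1/1.796) ln[7.555 × 0.1828] = 0.5568 × ln(1.381) = 0.5568 × 0.3229 = 0.1798 d.
D_c = (k_1/k_2) L₀ e^(−k_1 t_c) = (0.274/2.07) × 22.7 × e^(−0.274×0.1798) = 0.1324 × 22.7 × 0.9519 = 2.860 mg/L.
Minimum DO = C_s − D_c = 9.62 − 2.860 = 6.760 mg/L.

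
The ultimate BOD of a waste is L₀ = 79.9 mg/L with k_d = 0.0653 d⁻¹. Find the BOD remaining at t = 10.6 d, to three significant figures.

L_t = L₀ e^(−k_d t) = 79.9 × e^(−0.0653×10.6) = 79.9 × 0.5005 = 39.99 mg/L.

L ≈ 40.0 mg/L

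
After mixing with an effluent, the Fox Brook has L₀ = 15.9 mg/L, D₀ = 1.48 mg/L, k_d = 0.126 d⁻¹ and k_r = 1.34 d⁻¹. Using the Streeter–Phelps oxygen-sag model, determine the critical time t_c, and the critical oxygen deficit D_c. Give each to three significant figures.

t_c ≈ 0.0764 d; D_c ≈ 1.48 mg/L

With k_r/k_d = 10.63 and 1 − D₀(k_r−k_d)/(k_d L₀) = 0.1032,
t_c = ln(10.63 × 0.1032) / (1.34 − 0.126) = ln(1.097) / 1.214 = 0.09271/1.214 = 0.07637 d.
D_c = (k_d/k_r) L₀ e^(−k_d t_c) = (0.126/1.34) × 15.9 × e^(−0.126×0.07637) = 0.09403 × 15.9 × 0.9904 = 1.481 mg/L.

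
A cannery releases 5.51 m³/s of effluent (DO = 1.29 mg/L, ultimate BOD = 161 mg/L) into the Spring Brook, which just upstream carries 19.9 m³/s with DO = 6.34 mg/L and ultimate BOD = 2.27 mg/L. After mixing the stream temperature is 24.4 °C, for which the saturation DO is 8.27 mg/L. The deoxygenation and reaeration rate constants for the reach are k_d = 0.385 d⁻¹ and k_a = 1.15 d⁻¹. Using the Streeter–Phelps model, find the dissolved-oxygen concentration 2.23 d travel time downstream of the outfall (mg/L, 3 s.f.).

Mixed DO = (19.9×6.34 + 5.51×1.29)/(19.9+5.51) = 133.3/25.41 = 5.245 mg/L.
Mixed L₀ = (19.9×2.27 + 5.51×161)/(25.41) = 932.3/25.41 = 36.69 mg/L.
Initial deficit D₀ = C_s − DO₀ = 8.27 − 5.245 = 3.025 mg/L.
D(2.23) = [0.385×36.69/(1.15−0.385)](e^(−0.385×2.23) − e^(−1.15×2.23)) + 3.025 e^(−1.15×2.23)
= 18.46 × (0.4238 − 0.07696) + 3.025 × 0.07696 = 6.637 mg/L.
DO = 8.27 − 6.637 = 1.633 mg/L.

DO ≈ 1.63 mg/L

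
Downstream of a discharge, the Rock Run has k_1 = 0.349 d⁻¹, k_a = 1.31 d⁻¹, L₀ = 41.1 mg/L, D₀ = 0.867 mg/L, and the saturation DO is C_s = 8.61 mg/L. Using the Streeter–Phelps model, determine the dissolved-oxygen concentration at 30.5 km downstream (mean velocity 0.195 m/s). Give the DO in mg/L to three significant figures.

Travel time t = x/v = 30.5 km / (0.195 m/s) = 30500 m / 0.195 m/s = 156400 s = 1.810 d.
k_1 L₀/(k_a−k_1) = 0.349×41.1/(1.31−0.349) = 14.34/0.9610 = 14.93 mg/L.
e^(−k_1 t) = e^(−0.349×1.810) = 0.5316; e^(−k_a t) = e^(−1.31×1.810) = 0.09334.
D = 14.93 × (0.5316 − 0.09334) + 0.867 × 0.09334 = 6.542 + 0.08093 = 6.623 mg/L.
DO = C_s − D = 8.61 − 6.623 = 1.987 mg/L.

DO ≈ 1.99 mg/L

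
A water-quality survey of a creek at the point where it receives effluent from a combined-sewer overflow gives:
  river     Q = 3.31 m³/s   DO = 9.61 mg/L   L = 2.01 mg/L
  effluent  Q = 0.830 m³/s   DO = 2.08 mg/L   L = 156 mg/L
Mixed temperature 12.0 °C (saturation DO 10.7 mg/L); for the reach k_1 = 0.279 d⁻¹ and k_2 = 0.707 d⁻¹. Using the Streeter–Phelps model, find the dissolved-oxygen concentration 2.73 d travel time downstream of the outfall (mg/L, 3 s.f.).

Mixed DO = (3.31×9.61 + 0.830×2.08)/(3.31+0.830) = 33.54/4.140 = 8.100 mg/L.
Mixed L₀ = (3.31×2.01 + 0.830×156)/(4.140) = 136.1/4.140 = 32.88 mg/L.
Initial deficit D₀ = C_s − DO₀ = 10.7 − 8.100 = 2.600 mg/L.
D(2.73) = [0.279×32.88/(0.707−0.279)](e^(−0.279×2.73) − e^(−0.707×2.73)) + 2.600 e^(−0.707×2.73)
= 21.44 × (0.4669 − 0.1451) + 2.600 × 0.1451 = 7.274 mg/L.
DO = 10.7 − 7.274 = 3.426 mg/L.

DO ≈ 3.43 mg/L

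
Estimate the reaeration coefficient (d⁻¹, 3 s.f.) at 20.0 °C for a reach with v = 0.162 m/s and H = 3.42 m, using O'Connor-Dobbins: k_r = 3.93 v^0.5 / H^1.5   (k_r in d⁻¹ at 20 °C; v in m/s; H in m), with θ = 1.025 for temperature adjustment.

k_r(20) = 3.93 × 0.162^0.5 / 3.42^1.5 = 3.93 × 0.4025 / 6.325 = 0.2501 d⁻¹.
k_r(20.0) = 0.2501 × 1.025^(20.0−20) = 0.2501 × 1.000 = 0.2501 d⁻¹.

k_r ≈ 0.250 d⁻¹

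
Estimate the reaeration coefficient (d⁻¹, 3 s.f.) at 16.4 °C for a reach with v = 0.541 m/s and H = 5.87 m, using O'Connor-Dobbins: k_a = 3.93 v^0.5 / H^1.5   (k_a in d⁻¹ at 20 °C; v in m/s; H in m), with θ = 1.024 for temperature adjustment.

k_a(20) = 3.93 × 0.541^0.5 / 5.87^1.5 = 3.93 × 0.7355 / 14.22 = 0.2033 d⁻¹.
k_a(16.4) = 0.2033 × 1.024^(16.4−20) = 0.2033 × 0.9182 = 0.1866 d⁻¹.

k_a ≈ 0.187 d⁻¹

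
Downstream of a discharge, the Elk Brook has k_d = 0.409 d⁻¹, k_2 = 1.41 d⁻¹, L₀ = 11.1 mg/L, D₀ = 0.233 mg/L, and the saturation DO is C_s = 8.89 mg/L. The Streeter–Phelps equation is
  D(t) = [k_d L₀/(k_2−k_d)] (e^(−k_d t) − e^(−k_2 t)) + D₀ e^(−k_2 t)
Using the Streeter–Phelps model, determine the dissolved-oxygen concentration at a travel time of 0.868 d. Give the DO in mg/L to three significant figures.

DO ≈ 6.98 mg/L

k_d L₀/(k_2−k_d) = 0.409×11.1/(1.41−0.409) = 4.540/1.001 = 4.535 mg/L.
e^(−k_d t) = e^(−0.409×0.8680) = 0.7012; e^(−k_2 t) = e^(−1.41×0.8680) = 0.2941.
D = 4.535 × (0.7012 − 0.2941) + 0.233 × 0.2941 = 1.846 + 0.06852 = 1.915 mg/L.
DO = C_s − D = 8.89 − 1.915 = 6.975 mg/L.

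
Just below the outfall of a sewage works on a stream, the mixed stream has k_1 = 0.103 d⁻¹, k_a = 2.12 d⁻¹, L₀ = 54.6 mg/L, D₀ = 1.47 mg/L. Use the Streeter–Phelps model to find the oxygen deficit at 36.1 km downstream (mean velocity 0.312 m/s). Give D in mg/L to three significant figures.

Travel time t = x/v = 36.1 km / (0.312 m/s) = 36100 m / 0.312 m/s = 115700 s = 1.339 d.
k_1 L₀/(k_a−k_1) = 0.103×54.6/(2.12−0.103) = 5.624/2.017 = 2.788 mg/L.
e^(−k_1 t) = e^(−0.103×1.339) = 0.8712; e^(−k_a t) = e^(−2.12×1.339) = 0.05848.
D = 2.788 × (0.8712 − 0.05848) + 1.47 × 0.05848 = 2.266 + 0.08597 = 2.352 mg/L.

D ≈ 2.35 mg/L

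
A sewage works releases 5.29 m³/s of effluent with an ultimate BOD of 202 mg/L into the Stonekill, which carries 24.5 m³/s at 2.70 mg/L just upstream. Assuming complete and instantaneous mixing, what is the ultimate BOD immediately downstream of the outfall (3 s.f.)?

Flow-weighted mixing: C = (Q_r C_r + Q_w C_w)/(Q_r + Q_w)
= (24.5×2.70 + 5.29×202)/(24.5 + 5.29) = 1135/29.79 = 38.09 mg/L.

38.1 mg/L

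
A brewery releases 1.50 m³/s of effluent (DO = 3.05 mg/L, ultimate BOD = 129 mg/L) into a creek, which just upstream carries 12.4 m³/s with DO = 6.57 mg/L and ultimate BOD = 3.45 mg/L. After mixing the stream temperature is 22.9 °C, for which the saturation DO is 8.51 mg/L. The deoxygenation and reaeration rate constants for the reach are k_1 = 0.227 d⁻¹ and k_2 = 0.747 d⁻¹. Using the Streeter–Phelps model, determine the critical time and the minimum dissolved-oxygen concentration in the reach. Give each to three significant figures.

Mixed DO = (12.4×6.57 + 1.50×3.05)/(12.4+1.50) = 86.04/13.90 = 6.190 mg/L.
Mixed L₀ = (12.4×3.45 + 1.50×129)/(13.90) = 236.3/13.90 = 17.00 mg/L.
Initial deficit D₀ = C_s − DO₀ = 8.51 − 6.190 = 2.320 mg/L.
t_c = (1/0.5200) ln[(0.747/0.227)(1 − 2.320×0.5200/(0.227×17.00))] = 1.923 × ln(2.262) = 1.570 d.
D_c = (0.227/0.747) × 17.00 × e^(−0.227×1.570) = 0.3039 × 17.00 × 0.7002 = 3.617 mg/L.
Minimum DO = 8.51 − 3.617 = 4.893 mg/L.

t_c ≈ 1.57 d; minimum DO ≈ 4.89 mg/L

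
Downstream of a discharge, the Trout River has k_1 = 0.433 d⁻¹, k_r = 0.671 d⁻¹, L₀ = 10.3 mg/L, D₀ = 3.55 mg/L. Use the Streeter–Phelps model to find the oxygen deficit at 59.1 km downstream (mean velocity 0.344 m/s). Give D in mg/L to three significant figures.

D ≈ 3.92 mg/L

Travel time t = x/v = 59.1 km / (0.344 m/s) = 59100 m / 0.344 m/s = 171800 s = 1.988 d.
k_1 L₀/(k_r−k_1) = 0.433×10.3/(0.671−0.433) = 4.460/0.2380 = 18.74 mg/L.
e^(−k_1 t) = e^(−0.433×1.988) = 0.4227; e^(−k_r t) = e^(−0.671×1.988) = 0.2634.
D = 18.74 × (0.4227 − 0.2634) + 3.55 × 0.2634 = 2.987 + 0.9349 = 3.922 mg/L.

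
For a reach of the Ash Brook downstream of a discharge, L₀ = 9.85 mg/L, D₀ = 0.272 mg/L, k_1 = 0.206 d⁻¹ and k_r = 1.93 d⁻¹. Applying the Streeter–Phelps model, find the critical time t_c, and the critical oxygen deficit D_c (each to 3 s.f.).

With k_r/k_1 = 9.369 and 1 − D₀(k_r−k_1)/(k_1 L₀) = 0.7689,
t_c = ln(9.369 × 0.7689) / (1.93 − 0.206) = ln(7.204) / 1.724 = 1.975/1.724 = 1.145 d.
D_c = (k_1/k_r) L₀ e^(−k_1 t_c) = (0.206/1.93) × 9.85 × e^(−0.206×1.145) = 0.1067 × 9.85 × 0.7898 = 0.8304 mg/L.

t_c ≈ 1.15 d; D_c ≈ 0.830 mg/L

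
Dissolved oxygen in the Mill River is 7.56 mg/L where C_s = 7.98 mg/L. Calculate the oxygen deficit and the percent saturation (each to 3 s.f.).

D = C_s − C = 7.98 − 7.56 = 0.420 mg/L.
% saturation = 7.56/7.98 × 100 = 94.7 %.

D ≈ 0.420 mg/L; 94.7 % saturation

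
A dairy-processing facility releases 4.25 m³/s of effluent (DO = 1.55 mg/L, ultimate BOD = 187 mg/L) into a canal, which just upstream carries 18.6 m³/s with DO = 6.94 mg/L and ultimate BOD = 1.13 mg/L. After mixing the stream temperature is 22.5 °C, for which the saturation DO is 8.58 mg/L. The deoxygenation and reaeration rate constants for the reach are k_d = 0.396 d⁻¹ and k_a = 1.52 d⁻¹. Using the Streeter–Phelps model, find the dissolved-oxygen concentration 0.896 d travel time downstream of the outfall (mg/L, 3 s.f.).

Mixed DO = (18.6×6.94 + 4.25×1.55)/(18.6+4.25) = 135.7/22.85 = 5.937 mg/L.
Mixed L₀ = (18.6×1.13 + 4.25×187)/(22.85) = 815.8/22.85 = 35.70 mg/L.
Initial deficit D₀ = C_s − DO₀ = 8.58 − 5.937 = 2.643 mg/L.
D(0.896) = [0.396×35.70/(1.52−0.396)](e^(−0.396×0.896) − e^(−1.52×0.896)) + 2.643 e^(−1.52×0.896)
= 12.58 × (0.7013 − 0.2562) + 2.643 × 0.2562 = 6.276 mg/L.
DO = 8.58 − 6.276 = 2.304 mg/L.

DO ≈ 2.30 mg/L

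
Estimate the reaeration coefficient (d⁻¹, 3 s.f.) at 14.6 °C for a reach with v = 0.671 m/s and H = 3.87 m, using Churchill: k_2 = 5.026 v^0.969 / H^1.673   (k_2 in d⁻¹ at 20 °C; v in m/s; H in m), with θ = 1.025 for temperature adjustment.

k_2 ≈ 0.311 d⁻¹

k_2(20) = 5.026 × 0.671^0.969 / 3.87^1.673 = 5.026 × 0.6794 / 9.621 = 0.3549 d⁻¹.
k_2(14.6) = 0.3549 × 1.025^(14.6−20) = 0.3549 × 0.8752 = 0.3106 d⁻¹.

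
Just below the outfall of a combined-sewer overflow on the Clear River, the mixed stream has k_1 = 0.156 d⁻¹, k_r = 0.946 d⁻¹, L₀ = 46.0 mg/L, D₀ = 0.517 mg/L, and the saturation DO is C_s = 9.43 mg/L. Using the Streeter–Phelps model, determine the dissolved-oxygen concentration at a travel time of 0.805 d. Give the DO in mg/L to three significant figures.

k_1 L₀/(k_r−k_1) = 0.156×46.0/(0.946−0.156) = 7.176/0.7900 = 9.084 mg/L.
e^(−k_1 t) = e^(−0.156×0.8050) = 0.8820; e^(−k_r t) = e^(−0.946×0.8050) = 0.4670.
D = 9.084 × (0.8820 − 0.4670) + 0.517 × 0.4670 = 3.770 + 0.2414 = 4.011 mg/L.
DO = C_s − D = 9.43 − 4.011 = 5.419 mg/L.

DO ≈ 5.42 mg/L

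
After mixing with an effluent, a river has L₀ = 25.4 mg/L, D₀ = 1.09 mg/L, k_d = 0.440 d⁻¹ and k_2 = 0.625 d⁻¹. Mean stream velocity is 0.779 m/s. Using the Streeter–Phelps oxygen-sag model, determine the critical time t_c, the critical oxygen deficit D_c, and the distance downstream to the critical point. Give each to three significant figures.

t_c = [1/(k_2−k_d)] ln[(k_2/k_d)(1 − D₀(k_2−k_d)/(k_d L₀))]
= [1/(0.625−0.440)] ln[(0.625/0.440)(1 − 1.09×0.1850/(0.440×25.4))]
= (1/0.1850) ln[1.420 × 0.9820] = 5.405 × ln(1.395) = 5.405 × 0.3328 = 1.799 d.
D_c = (k_d/k_2) L₀ e^(−k_d t_c) = (0.440/0.625) × 25.4 × e^(−0.440×1.799) = 0.7040 × 25.4 × 0.4532 = 8.104 mg/L.
x_c = v t_c = 0.779 m/s × 1.799 d × 86400 s/d = 121100 m ≈ 121 km.

t_c ≈ 1.80 d; D_c ≈ 8.10 mg/L; x_c ≈ 121 km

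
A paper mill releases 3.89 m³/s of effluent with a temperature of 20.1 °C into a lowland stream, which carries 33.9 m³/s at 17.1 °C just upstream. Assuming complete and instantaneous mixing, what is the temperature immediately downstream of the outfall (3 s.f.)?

17.4 °C

Flow-weighted mixing: C = (Q_r C_r + Q_w C_w)/(Q_r + Q_w)
= (33.9×17.1 + 3.89×20.1)/(33.9 + 3.89) = 657.9/37.79 = 17.41 °C.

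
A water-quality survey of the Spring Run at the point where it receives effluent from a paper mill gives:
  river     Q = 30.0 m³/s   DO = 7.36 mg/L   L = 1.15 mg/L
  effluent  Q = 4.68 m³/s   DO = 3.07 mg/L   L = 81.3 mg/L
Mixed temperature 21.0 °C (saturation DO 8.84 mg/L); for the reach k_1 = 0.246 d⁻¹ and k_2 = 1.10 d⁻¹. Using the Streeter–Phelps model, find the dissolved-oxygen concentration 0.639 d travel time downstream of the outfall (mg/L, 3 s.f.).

DO ≈ 6.58 mg/L

Mixed DO = (30.0×7.36 + 4.68×3.07)/(30.0+4.68) = 235.2/34.68 = 6.781 mg/L.
Mixed L₀ = (30.0×1.15 + 4.68×81.3)/(34.68) = 415.0/34.68 = 11.97 mg/L.
Initial deficit D₀ = C_s − DO₀ = 8.84 − 6.781 = 2.059 mg/L.
D(0.639) = [0.246×11.97/(1.10−0.246)](e^(−0.246×0.639) − e^(−1.10×0.639)) + 2.059 e^(−1.10×0.639)
= 3.447 × (0.8545 − 0.4951) + 2.059 × 0.4951 = 2.258 mg/L.
DO = 8.84 − 2.258 = 6.582 mg/L.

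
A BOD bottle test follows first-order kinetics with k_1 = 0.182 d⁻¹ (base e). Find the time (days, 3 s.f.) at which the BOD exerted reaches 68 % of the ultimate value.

y/L₀ = 1 − e^(−k_1 t) = 0.68 ⇒ e^(−k_1 t) = 0.320
t = −ln(0.320) / 0.182 = 1.139 / 0.182 = 6.261 d.

t ≈ 6.26 d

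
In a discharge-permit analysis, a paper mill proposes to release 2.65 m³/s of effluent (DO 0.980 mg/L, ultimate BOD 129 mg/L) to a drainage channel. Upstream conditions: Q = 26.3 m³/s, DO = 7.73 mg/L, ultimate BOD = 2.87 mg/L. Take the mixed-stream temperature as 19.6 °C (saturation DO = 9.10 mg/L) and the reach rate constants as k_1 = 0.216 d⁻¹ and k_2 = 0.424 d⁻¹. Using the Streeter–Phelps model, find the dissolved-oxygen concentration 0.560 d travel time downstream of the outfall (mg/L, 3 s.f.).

Mixed DO = (26.3×7.73 + 2.65×0.980)/(26.3+2.65) = 205.9/28.95 = 7.112 mg/L.
Mixed L₀ = (26.3×2.87 + 2.65×129)/(28.95) = 417.3/28.95 = 14.42 mg/L.
Initial deficit D₀ = C_s − DO₀ = 9.10 − 7.112 = 1.988 mg/L.
D(0.560) = [0.216×14.42/(0.424−0.216)](e^(−0.216×0.560) − e^(−0.424×0.560)) + 1.988 e^(−0.424×0.560)
= 14.97 × (0.8861 − 0.7886) + 1.988 × 0.7886 = 3.026 mg/L.
DO = 9.10 − 3.026 = 6.074 mg/L.

DO ≈ 6.07 mg/L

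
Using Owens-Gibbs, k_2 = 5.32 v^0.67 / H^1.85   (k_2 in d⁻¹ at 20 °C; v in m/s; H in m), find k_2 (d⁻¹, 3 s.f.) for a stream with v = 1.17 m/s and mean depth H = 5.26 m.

k_2 ≈ 0.274 d⁻¹

k_2 = 5.32 × 1.17^0.67 / 5.26^1.85 = 5.32 × 1.111 / 21.57 = 0.2740 d⁻¹.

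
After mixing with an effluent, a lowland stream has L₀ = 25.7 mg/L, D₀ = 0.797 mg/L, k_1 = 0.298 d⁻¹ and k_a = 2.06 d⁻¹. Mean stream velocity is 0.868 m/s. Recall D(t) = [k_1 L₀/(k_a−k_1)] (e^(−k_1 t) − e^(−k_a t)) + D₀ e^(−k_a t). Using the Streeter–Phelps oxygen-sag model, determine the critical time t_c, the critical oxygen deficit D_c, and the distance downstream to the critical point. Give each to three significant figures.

At the critical point dD/dt = 0, so k_1 L₀ e^(−k_1 t) = k_a D. Substituting D(t) from the Streeter–Phelps equation and solving for t gives
t_c = ln[(k_a/k_1)(1 − D₀(k_a−k_1)/(k_1 L₀))] / (k_a−k_1).
Here k_a−k_1 = 1.762 d⁻¹ and 1 − D₀(k_a−k_1)/(k_1 L₀) = 1 − 0.797×1.762/(0.298×25.7) = 0.8166, so
t_c = ln(6.913 × 0.8166) / 1.762 = 1.731 / 1.762 = 0.9823 d.
L(t_c) = L₀ e^(−k_1 t_c) = 25.7 × 0.7462 = 19.18 mg/L, and at the critical point k_a D_c = k_1 L, so D_c = (0.298/2.06) × 19.18 = 2.774 mg/L.
x_c = v t_c = 0.868 m/s × 0.9823 d × 86400 s/d = 73670 m ≈ 73.7 km.

t_c ≈ 0.982 d; D_c ≈ 2.77 mg/L; x_c ≈ 73.7 km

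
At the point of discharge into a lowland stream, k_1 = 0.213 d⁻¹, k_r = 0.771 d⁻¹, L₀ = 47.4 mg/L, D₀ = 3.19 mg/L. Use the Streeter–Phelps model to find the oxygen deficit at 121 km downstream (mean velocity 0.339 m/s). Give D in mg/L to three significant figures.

Travel time t = x/v = 121 km / (0.339 m/s) = 121000 m / 0.339 m/s = 356900 s = 4.131 d.
k_1 L₀/(k_r−k_1) = 0.213×47.4/(0.771−0.213) = 10.10/0.5580 = 18.09 mg/L.
e^(−k_1 t) = e^(−0.213×4.131) = 0.4148; e^(−k_r t) = e^(−0.771×4.131) = 0.04137.
D = 18.09 × (0.4148 − 0.04137) + 3.19 × 0.04137 = 6.757 + 0.1320 = 6.889 mg/L.

D ≈ 6.89 mg/L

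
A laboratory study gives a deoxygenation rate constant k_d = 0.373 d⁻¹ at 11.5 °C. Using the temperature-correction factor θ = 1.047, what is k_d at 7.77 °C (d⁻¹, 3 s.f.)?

k_d ≈ 0.314 d⁻¹

k_d(T₂) = k_d(T₁) · θ^(T₂−T₁) = 0.373 × 1.047^(7.77−11.5)
= 0.373 × 1.047^-3.73 = 0.373 × 0.8426 = 0.3143 d⁻¹.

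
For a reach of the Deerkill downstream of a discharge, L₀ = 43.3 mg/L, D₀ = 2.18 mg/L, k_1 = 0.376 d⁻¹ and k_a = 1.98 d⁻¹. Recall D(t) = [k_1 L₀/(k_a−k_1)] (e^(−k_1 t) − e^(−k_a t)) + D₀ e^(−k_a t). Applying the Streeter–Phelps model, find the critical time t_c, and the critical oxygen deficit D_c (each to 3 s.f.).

t_c ≈ 0.885 d; D_c ≈ 5.90 mg/L

t_c = [1/(k_a−k_1)] ln[(k_a/k_1)(1 − D₀(k_a−k_1)/(k_1 L₀))]
= [1/(1.98−0.376)] ln[(1.98/0.376)(1 − 2.18×1.604/(0.376×43.3))]
= (1/1.604) ln[5.266 × 0.7852] = 0.6234 × ln(4.135) = 0.6234 × 1.419 = 0.8850 d.
D_c = (k_1/k_a) L₀ e^(−k_1 t_c) = (0.376/1.98) × 43.3 × e^(−0.376×0.8850) = 0.1899 × 43.3 × 0.7170 = 5.895 mg/L.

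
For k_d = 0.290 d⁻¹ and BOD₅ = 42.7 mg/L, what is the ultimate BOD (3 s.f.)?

L₀ ≈ 55.8 mg/L

BOD₅ = L₀(1 − e^(−5k_d)) ⇒ L₀ = BOD₅ / (1 − e^(−5×0.290))
= 42.7 / (1 − 0.2346) = 42.7 / 0.7654 = 55.79 mg/L.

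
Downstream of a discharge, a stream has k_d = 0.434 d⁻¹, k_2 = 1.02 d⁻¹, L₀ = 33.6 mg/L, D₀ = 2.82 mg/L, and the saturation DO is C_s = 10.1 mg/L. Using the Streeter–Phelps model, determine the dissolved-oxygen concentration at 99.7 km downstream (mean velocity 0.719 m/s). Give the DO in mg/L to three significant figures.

Travel time t = x/v = 99.7 km / (0.719 m/s) = 99700 m / 0.719 m/s = 138700 s = 1.605 d.
k_d L₀/(k_2−k_d) = 0.434×33.6/(1.02−0.434) = 14.58/0.5860 = 24.88 mg/L.
e^(−k_d t) = e^(−0.434×1.605) = 0.4983; e^(−k_2 t) = e^(−1.02×1.605) = 0.1946.
D = 24.88 × (0.4983 − 0.1946) + 2.82 × 0.1946 = 7.559 + 0.5487 = 8.107 mg/L.
DO = C_s − D = 10.1 − 8.107 = 1.993 mg/L.

DO ≈ 1.99 mg/L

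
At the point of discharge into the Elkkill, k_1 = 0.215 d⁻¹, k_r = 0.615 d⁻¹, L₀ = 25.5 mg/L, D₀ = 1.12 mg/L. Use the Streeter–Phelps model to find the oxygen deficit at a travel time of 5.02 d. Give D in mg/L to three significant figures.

k_1 L₀/(k_r−k_1) = 0.215×25.5/(0.615−0.215) = 5.482/0.4000 = 13.71 mg/L.
e^(−k_1 t) = e^(−0.215×5.020) = 0.3398; e^(−k_r t) = e^(−0.615×5.020) = 0.04562.
D = 13.71 × (0.3398 − 0.04562) + 1.12 × 0.04562 = 4.032 + 0.05110 = 4.084 mg/L.

D ≈ 4.08 mg/L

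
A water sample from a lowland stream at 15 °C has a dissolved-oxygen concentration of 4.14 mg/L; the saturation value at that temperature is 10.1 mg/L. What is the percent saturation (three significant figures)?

41.0 % saturation

% saturation = C/C_s × 100 = 4.14/10.1 × 100 = 41.0 %.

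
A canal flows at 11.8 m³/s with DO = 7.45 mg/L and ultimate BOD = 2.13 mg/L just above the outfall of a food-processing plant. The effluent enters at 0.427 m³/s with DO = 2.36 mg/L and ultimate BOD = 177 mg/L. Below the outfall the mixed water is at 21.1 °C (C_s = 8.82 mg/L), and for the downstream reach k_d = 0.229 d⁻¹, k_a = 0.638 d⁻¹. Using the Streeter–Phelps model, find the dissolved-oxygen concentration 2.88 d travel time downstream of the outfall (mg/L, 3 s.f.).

DO ≈ 6.92 mg/L

Mixed DO = (11.8×7.45 + 0.427×2.36)/(11.8+0.427) = 88.92/12.23 = 7.272 mg/L.
Mixed L₀ = (11.8×2.13 + 0.427×177)/(12.23) = 100.7/12.23 = 8.237 mg/L.
Initial deficit D₀ = C_s − DO₀ = 8.82 − 7.272 = 1.548 mg/L.
D(2.88) = [0.229×8.237/(0.638−0.229)](e^(−0.229×2.88) − e^(−0.638×2.88)) + 1.548 e^(−0.638×2.88)
= 4.612 × (0.5171 − 0.1592) + 1.548 × 0.1592 = 1.897 mg/L.
DO = 8.82 − 1.897 = 6.923 mg/L.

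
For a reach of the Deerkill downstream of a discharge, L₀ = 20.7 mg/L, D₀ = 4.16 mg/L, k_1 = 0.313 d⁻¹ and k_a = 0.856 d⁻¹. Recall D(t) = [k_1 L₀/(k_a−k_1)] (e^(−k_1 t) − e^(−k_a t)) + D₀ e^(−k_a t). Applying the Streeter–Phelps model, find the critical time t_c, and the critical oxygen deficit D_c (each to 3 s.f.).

At the critical point dD/dt = 0, so k_1 L₀ e^(−k_1 t) = k_a D. Substituting D(t) from the Streeter–Phelps equation and solving for t gives
t_c = ln[(k_a/k_1)(1 − D₀(k_a−k_1)/(k_1 L₀))] / (k_a−k_1).
Here k_a−k_1 = 0.5430 d⁻¹ and 1 − D₀(k_a−k_1)/(k_1 L₀) = 1 − 4.16×0.5430/(0.313×20.7) = 0.6514, so
t_c = ln(2.735 × 0.6514) / 0.5430 = 0.5774 / 0.5430 = 1.063 d.
D_c = (k_1/k_a) L₀ e^(−k_1 t_c) = (0.313/0.856) × 20.7 × e^(−0.313×1.063) = 0.3657 × 20.7 × 0.7169 = 5.426 mg/L.

t_c ≈ 1.06 d; D_c ≈ 5.43 mg/L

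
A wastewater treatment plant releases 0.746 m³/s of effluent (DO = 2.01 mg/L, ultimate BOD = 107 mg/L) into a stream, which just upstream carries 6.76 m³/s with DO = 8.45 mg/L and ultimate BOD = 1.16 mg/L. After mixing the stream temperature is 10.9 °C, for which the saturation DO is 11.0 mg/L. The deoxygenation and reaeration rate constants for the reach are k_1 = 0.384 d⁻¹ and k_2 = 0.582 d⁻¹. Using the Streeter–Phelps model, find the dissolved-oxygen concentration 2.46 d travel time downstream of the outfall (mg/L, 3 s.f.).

DO ≈ 6.84 mg/L

Mixed DO = (6.76×8.45 + 0.746×2.01)/(6.76+0.746) = 58.62/7.506 = 7.810 mg/L.
Mixed L₀ = (6.76×1.16 + 0.746×107)/(7.506) = 87.66/7.506 = 11.68 mg/L.
Initial deficit D₀ = C_s − DO₀ = 11.0 − 7.810 = 3.190 mg/L.
D(2.46) = [0.384×11.68/(0.582−0.384)](e^(−0.384×2.46) − e^(−0.582×2.46)) + 3.190 e^(−0.582×2.46)
= 22.65 × (0.3888 − 0.2389) + 3.190 × 0.2389 = 4.158 mg/L.
DO = 11.0 − 4.158 = 6.842 mg/L.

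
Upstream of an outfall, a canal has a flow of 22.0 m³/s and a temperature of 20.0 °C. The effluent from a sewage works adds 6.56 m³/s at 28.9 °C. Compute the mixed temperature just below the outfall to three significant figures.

22.0 °C

Flow-weighted mixing: C = (Q_r C_r + Q_w C_w)/(Q_r + Q_w)
= (22.0×20.0 + 6.56×28.9)/(22.0 + 6.56) = 629.6/28.56 = 22.04 °C.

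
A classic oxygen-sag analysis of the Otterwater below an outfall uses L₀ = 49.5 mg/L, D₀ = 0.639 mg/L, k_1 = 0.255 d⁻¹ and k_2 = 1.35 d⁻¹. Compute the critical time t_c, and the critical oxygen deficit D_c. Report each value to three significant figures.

t_c ≈ 1.47 d; D_c ≈ 6.43 mg/L

With k_2/k_1 = 5.294 and 1 − D₀(k_2−k_1)/(k_1 L₀) = 0.9446,
t_c = ln(5.294 × 0.9446) / (1.35 − 0.255) = ln(5.001) / 1.095 = 1.610/1.095 = 1.470 d.
L(t_c) = L₀ e^(−k_1 t_c) = 49.5 × 0.6874 = 34.03 mg/L, and at the critical point k_2 D_c = k_1 L, so D_c = (0.255/1.35) × 34.03 = 6.427 mg/L.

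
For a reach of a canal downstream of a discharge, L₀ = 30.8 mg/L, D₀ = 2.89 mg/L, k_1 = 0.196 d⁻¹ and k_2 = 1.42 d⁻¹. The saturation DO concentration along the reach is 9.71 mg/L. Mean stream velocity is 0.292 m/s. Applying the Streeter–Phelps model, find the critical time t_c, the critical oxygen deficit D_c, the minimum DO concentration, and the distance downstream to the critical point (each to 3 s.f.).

t_c ≈ 0.897 d; D_c ≈ 3.57 mg/L; min DO ≈ 6.14 mg/L; x_c ≈ 22.6 km

With k_2/k_1 = 7.245 and 1 − D₀(k_2−k_1)/(k_1 L₀) = 0.4140,
t_c = ln(7.245 × 0.4140) / (1.42 − 0.196) = ln(3.000) / 1.224 = 1.098/1.224 = 0.8975 d.
D_c = (k_1/k_2) L₀ e^(−k_1 t_c) = (0.196/1.42) × 30.8 × e^(−0.196×0.8975) = 0.1380 × 30.8 × 0.8387 = 3.566 mg/L.
Minimum DO = C_s − D_c = 9.71 − 3.566 = 6.144 mg/L.
x_c = v t_c = 0.292 m/s × 0.8975 d × 86400 s/d = 22640 m ≈ 22.6 km.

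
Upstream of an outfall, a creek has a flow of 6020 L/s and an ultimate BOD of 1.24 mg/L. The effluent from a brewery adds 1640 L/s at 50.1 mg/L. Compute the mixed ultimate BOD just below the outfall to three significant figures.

Flow-weighted mixing: C = (Q_r C_r + Q_w C_w)/(Q_r + Q_w)
= (6020×1.24 + 1640×50.1)/(6020 + 1640) = 89630/7660 = 11.70 mg/L.

11.7 mg/L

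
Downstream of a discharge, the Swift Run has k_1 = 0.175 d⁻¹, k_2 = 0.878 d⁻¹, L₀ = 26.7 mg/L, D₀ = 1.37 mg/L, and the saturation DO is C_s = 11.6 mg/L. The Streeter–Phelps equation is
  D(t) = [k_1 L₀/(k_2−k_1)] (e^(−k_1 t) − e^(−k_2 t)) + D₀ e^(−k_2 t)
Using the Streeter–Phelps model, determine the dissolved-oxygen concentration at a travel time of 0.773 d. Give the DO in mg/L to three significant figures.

k_1 L₀/(k_2−k_1) = 0.175×26.7/(0.878−0.175) = 4.672/0.7030 = 6.647 mg/L.
e^(−k_1 t) = e^(−0.175×0.7730) = 0.8735; e^(−k_2 t) = e^(−0.878×0.7730) = 0.5073.
D = 6.647 × (0.8735 − 0.5073) + 1.37 × 0.5073 = 2.434 + 0.6950 = 3.129 mg/L.
DO = C_s − D = 11.6 − 3.129 = 8.471 mg/L.

DO ≈ 8.47 mg/L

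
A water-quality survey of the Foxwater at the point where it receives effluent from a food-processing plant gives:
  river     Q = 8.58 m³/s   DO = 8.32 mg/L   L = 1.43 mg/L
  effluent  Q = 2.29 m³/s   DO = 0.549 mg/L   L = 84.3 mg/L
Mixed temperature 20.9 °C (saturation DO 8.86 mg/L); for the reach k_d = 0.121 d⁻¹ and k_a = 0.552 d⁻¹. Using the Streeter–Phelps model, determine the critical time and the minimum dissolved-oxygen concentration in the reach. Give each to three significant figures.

t_c ≈ 2.30 d; minimum DO ≈ 5.72 mg/L

Mixed DO = (8.58×8.32 + 2.29×0.549)/(8.58+2.29) = 72.64/10.87 = 6.683 mg/L.
Mixed L₀ = (8.58×1.43 + 2.29×84.3)/(10.87) = 205.3/10.87 = 18.89 mg/L.
Initial deficit D₀ = C_s − DO₀ = 8.86 − 6.683 = 2.177 mg/L.
t_c = (1/0.4310) ln[(0.552/0.121)(1 − 2.177×0.4310/(0.121×18.89))] = 2.320 × ln(2.689) = 2.295 d.
D_c = (0.121/0.552) × 18.89 × e^(−0.121×2.295) = 0.2192 × 18.89 × 0.7575 = 3.136 mg/L.
Minimum DO = 8.86 − 3.136 = 5.724 mg/L.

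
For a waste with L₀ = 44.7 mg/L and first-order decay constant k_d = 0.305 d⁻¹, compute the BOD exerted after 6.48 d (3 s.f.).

y_t = L₀(1 − e^(−k_d t)) = 44.7 × (1 − e^(−0.305×6.48))
= 44.7 × (1 − 0.1386) = 44.7 × 0.8614 = 38.51 mg/L.

y ≈ 38.5 mg/L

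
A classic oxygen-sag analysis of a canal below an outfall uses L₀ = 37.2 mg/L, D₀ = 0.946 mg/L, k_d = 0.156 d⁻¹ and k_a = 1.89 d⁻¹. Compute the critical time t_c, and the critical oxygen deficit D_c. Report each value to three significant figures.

t_c ≈ 1.25 d; D_c ≈ 2.53 mg/L

With k_a/k_d = 12.12 and 1 − D₀(k_a−k_d)/(k_d L₀) = 0.7173,
t_c = ln(12.12 × 0.7173) / (1.89 − 0.156) = ln(8.691) / 1.734 = 2.162/1.734 = 1.247 d.
D_c = (k_d/k_a) L₀ e^(−k_d t_c) = (0.156/1.89) × 37.2 × e^(−0.156×1.247) = 0.08254 × 37.2 × 0.8232 = 2.528 mg/L.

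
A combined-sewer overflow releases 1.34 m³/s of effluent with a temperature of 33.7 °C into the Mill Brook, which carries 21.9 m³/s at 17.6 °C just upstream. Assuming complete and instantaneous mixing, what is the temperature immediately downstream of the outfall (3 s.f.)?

Flow-weighted mixing: C = (Q_r C_r + Q_w C_w)/(Q_r + Q_w)
= (21.9×17.6 + 1.34×33.7)/(21.9 + 1.34) = 430.6/23.24 = 18.53 °C.

18.5 °C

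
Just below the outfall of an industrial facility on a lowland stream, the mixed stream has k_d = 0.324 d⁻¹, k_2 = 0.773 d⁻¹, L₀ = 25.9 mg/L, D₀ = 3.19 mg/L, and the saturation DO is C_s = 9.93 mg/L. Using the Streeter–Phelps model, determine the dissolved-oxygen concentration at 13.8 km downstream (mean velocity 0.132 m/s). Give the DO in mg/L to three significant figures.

Travel time t = x/v = 13.8 km / (0.132 m/s) = 13800 m / 0.132 m/s = 104500 s = 1.210 d.
k_d L₀/(k_2−k_d) = 0.324×25.9/(0.773−0.324) = 8.392/0.4490 = 18.69 mg/L.
e^(−k_d t) = e^(−0.324×1.210) = 0.6757; e^(−k_2 t) = e^(−0.773×1.210) = 0.3925.
D = 18.69 × (0.6757 − 0.3925) + 3.19 × 0.3925 = 5.293 + 1.252 = 6.545 mg/L.
DO = C_s − D = 9.93 − 6.545 = 3.385 mg/L.

DO ≈ 3.38 mg/L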